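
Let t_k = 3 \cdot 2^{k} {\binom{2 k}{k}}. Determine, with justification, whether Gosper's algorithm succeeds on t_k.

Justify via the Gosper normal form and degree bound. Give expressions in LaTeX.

Compute t_(k+1)/t_k: get 4*(2*k + 1)/(k + 1).
A = 8*k + 4, B = k + 1, C = 1.
Solve (8*k + 4)·f(k+1) − (k)·f(k) = 1.
d = -1 from the (1,1,0) case.
Negative degree bound (-1): no f exists, t_k not Gosper-summable.

No — t_k has no hypergeometric antidifference.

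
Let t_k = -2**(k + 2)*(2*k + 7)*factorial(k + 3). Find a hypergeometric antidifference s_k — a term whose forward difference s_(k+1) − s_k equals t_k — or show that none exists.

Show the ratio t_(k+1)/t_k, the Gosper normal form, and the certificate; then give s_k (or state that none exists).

Compute t_(k+1)/t_k: get 2*(k + 4)*(2*k + 9)/(2*k + 7).
A = 2*k + 8, B = 1, C = k + 7/2.
f must satisfy (2*k + 8)·f(k+1) − (1)·f(k) = k + 7/2.
d = 0 from the (1,0,1) case.
Coefficient equations give f(k) = 1/2.
R(k) = B(k−1)·f(k)/C(k) = 1/(2*k + 7); s_k = R·t_k = -2**(k + 2)*factorial(k + 3).
s_(k+1) − s_k = -2**(k + 2)*(2*k + 7)*factorial(k + 3) = t_k.

s_k = -2**(k + 2)*factorial(k + 3)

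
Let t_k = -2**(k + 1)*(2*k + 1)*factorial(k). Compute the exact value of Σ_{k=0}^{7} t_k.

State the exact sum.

Σ = -20643838

The ratio is 2*(k + 1)*(2*k + 3)/(2*k + 1).
Gosper form: A/B · C(k+1)/C(k) with A=2*k + 2, B=1, C=k + 1/2.
Need (2*k + 2)·f(k+1) − (1)·f(k) = k + 1/2.
d = 0 from the (1,0,1) case.
Coefficient equations give f(k) = 1/2.
Certificate R = B(k−1)f/C = 1/(2*k + 1) gives s_k = -2**(k + 1)*factorial(k).
Check: Δs_k = -2**(k + 1)*(2*k + 1)*factorial(k). ✓
Sum = s_(8) − s_(0); s_(8) = -20643840, s_(0) = -2 ⇒ -20643838.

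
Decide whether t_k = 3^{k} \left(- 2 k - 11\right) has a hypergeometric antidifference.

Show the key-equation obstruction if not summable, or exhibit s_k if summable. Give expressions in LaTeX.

Yes. s_k = 3^{k} \left(- k - 4\right).

Compute t_(k+1)/t_k: get 3*(2*k + 13)/(2*k + 11).
Factor: A=3; B=1; C=k + 11/2.
f must satisfy (3)·f(k+1) − (1)·f(k) = k + 11/2.
Degrees (0,0,1) ⇒ d ≤ 1.
Solving with deg f ≤ 1: f(k) = (k + 4)/2.
Get s_k = R·t_k = 3**k*(-k - 4) with R(k) = B(k−1)f(k)/C(k) = (k + 4)/(2*k + 11).
Δs = 3**k*(-2*k - 11), as required.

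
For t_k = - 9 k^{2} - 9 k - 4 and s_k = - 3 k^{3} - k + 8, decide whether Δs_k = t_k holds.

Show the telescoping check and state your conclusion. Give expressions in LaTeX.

s_(k+1) = -k - 3*(k + 1)**3 + 7
s_(k+1) − s_k = -9*k**2 - 9*k - 4
(s_(k+1) − s_k) − t_k = 0

valid; difference matches t_k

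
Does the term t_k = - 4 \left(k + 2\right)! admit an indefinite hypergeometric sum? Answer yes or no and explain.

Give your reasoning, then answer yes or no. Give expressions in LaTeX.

No — key equation has no polynomial f.

Ratio r(k) = k + 3.
Gosper form: A/B · C(k+1)/C(k) with A=k + 3, B=1, C=1.
f must satisfy (k + 3)·f(k+1) − (1)·f(k) = 1.
Bound: deg f ≤ -1.
d = -1 < 0 ⇒ no nonzero polynomial f; not summable.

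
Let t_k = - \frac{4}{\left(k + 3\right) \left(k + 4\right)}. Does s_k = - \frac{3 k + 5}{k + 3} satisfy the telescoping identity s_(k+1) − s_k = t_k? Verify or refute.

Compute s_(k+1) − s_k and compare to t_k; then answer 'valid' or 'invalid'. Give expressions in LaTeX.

valid (s_(k+1) − s_k reduces to t_k)

s_(k+1) = (-3*k - 8)/(k + 4)
s_(k+1) − s_k = -4/(k**2 + 7*k + 12)
(s_(k+1) − s_k) − t_k = 0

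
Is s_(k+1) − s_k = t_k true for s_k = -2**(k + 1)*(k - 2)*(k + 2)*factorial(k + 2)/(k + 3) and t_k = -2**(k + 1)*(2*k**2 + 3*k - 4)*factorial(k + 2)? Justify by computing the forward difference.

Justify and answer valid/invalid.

s_(k+1) = -2**(k + 2)*(k - 1)*(k + 3)*factorial(k + 3)/(k + 4)
s_(k+1) − s_k = -2**(k + 1)*(2*k**4 + 15*k**3 + 32*k**2 + 4*k - 38)*factorial(k + 2)/((k + 3)*(k + 4))
(s_(k+1) − s_k) − t_k = 2**(k + 1)*(2*k**3 + 9*k**2 + 4*k - 10)*factorial(k + 2)/((k + 3)*(k + 4))

Invalid: residual 2**(k + 1)*(2*k**3 + 9*k**2 + 4*k - 10)*factorial(k + 2)/((k + 3)*(k + 4)) ≠ 0.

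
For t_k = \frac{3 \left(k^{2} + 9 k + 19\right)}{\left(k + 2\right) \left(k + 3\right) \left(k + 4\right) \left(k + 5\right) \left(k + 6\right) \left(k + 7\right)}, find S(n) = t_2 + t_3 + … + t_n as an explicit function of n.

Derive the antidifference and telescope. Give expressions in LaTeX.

t_(k+1)/t_k = (k + 2)*(9*k + (k + 1)**2 + 28)/((k + 8)*(k**2 + 9*k + 19)).
Take A(k)=k + 2, B(k)=k + 8, C(k)=k**2 + 9*k + 19.
Key eq: (k + 2)·f(k+1) = (k + 7)·f(k) + (k**2 + 9*k + 19).
Bound: deg f ≤ 5.
A polynomial solution: f(k) = k*(k + 3)*(k + 5)*(k**2 + 12*k + 44)/144.
R(k) = B(k−1)·f(k)/C(k) = k*(k + 3)*(k + 5)*(k + 7)*(k**2 + 12*k + 44)/(144*(k**2 + 9*k + 19)); s_k = R·t_k = k*(k**2 + 12*k + 44)/(48*(k**3 + 12*k**2 + 44*k + 48)).
s_(k+1) − s_k = 3*(k**2 + 9*k + 19)/(k**6 + 27*k**5 + 295*k**4 + 1665*k**3 + 5104*k**2 + 8028*k + 5040) = t_k.
s_(n+1) = (n**3 + 15*n**2 + 71*n + 57)/(48*(n**3 + 15*n**2 + 71*n + 105)) and s_(2) = 1/64, so S(n) = (n**3 + 15*n**2 + 71*n - 87)/(192*(n**3 + 15*n**2 + 71*n + 105)).

S(n) = \frac{n^{3} + 15 n^{2} + 71 n - 87}{192 \left(n^{3} + 15 n^{2} + 71 n + 105\right)}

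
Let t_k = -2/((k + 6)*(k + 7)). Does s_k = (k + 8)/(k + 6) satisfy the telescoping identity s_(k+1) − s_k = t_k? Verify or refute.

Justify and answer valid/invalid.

Valid — Δs_k = t_k.

s_(k+1) = (k + 9)/(k + 7)
s_(k+1) − s_k = -2/(k**2 + 13*k + 42)
(s_(k+1) − s_k) − t_k = 0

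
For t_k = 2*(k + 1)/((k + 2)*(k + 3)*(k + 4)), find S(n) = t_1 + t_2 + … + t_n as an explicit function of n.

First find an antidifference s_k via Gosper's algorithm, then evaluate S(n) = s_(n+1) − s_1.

Step 1: r(k) = (k + 2)**2/((k + 1)*(k + 5)).
A = k + 2, B = k + 5, C = k + 1.
Set up (k + 2)·f(k+1) − (k + 4)·f(k) − (k + 1) = 0.
deg f ≤ 2 (via 1,1,1).
Solving with deg f ≤ 2: f(k) = k*(k + 1)/4.
Get s_k = R·t_k = k*(k + 1)/(2*(k + 2)*(k + 3)) with R(k) = B(k−1)f(k)/C(k) = k*(k + 4)/4.
Check: Δs_k = 2*(k + 1)/(k**3 + 9*k**2 + 26*k + 24). ✓
Evaluate: s_(n+1) = (n**2 + 3*n + 2)/(2*(n**2 + 7*n + 12)); subtract s_(1) = 1/12 ⇒ S(n) = n*(5*n + 11)/(12*(n**2 + 7*n + 12)).

S(n) = n*(5*n + 11)/(12*(n**2 + 7*n + 12))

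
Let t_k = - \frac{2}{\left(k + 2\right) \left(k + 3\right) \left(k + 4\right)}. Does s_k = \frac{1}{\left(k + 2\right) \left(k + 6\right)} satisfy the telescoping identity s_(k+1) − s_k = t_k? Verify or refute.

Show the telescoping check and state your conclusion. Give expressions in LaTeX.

s_(k+1) = 1/((k + 3)*(k + 7))
s_(k+1) − s_k = (-2*k - 9)/(k**4 + 18*k**3 + 113*k**2 + 288*k + 252)
(s_(k+1) − s_k) − t_k = 3*(3*k + 16)/(k**5 + 22*k**4 + 185*k**3 + 740*k**2 + 1404*k + 1008)

Invalid: residual \frac{3 \left(3 k + 16\right)}{k^{5} + 22 k^{4} + 185 k^{3} + 740 k^{2} + 1404 k + 1008} ≠ 0.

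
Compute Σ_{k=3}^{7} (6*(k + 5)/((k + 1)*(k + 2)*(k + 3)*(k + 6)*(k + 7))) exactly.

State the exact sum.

Σ = 1/105

r(k) = (k + 1)*(k + 6)**2/((k + 4)*(k + 5)*(k + 8)) after simplifying.
Factor: A=k + 1; B=k + 8; C=k**3 + 14*k**2 + 65*k + 100.
f must satisfy (k + 1)·f(k+1) − (k + 7)·f(k) = k**3 + 14*k**2 + 65*k + 100.
deg f ≤ 6 (via 1,1,3).
Solving with deg f ≤ 6: f(k) = k*(k + 3)*(k + 4)**2*(k + 5)**2/36.
Get s_k = R·t_k = k*(k**2 + 9*k + 20)/(6*(k**3 + 9*k**2 + 20*k + 12)) with R(k) = B(k−1)f(k)/C(k) = k*(k + 3)*(k + 4)*(k + 7)/36.
s_(k+1) − s_k = 6*(k + 5)/(k**5 + 19*k**4 + 131*k**3 + 401*k**2 + 540*k + 252) = t_k.
Telescoping: Σ = s_(8) − s_(3) = 52/315 − (7/45) = 1/105.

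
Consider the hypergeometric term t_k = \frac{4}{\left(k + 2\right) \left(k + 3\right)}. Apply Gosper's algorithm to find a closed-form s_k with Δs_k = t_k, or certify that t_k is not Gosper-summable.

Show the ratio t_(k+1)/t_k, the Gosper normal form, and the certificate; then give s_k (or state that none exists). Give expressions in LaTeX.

s_k = \frac{2 k}{k + 2}

Step 1: r(k) = (k + 2)/(k + 4).
Normal form (A,B,C) = (k + 2, k + 4, 1).
f must satisfy (k + 2)·f(k+1) − (k + 3)·f(k) = 1.
From deg A=1, deg B=1, deg C=0: d=1.
Coefficient equations give f(k) = k/2.
R(k) = B(k−1)·f(k)/C(k) = k*(k + 3)/2; s_k = R·t_k = 2*k/(k + 2).
Verify: 4/(k**2 + 5*k + 6) matches t_k.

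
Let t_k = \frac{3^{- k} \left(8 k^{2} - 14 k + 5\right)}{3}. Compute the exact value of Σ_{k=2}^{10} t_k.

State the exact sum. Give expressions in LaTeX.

Σ = 255425/177147

Step 1: r(k) = (8*k**2 + 2*k - 1)/(3*(8*k**2 - 14*k + 5)).
Factor: A=1/3; B=1; C=k**2 - 7*k/4 + 5/8.
Need (1/3)·f(k+1) − (1)·f(k) = k**2 - 7*k/4 + 5/8.
Bound: deg f ≤ 2.
A polynomial solution: f(k) = -3*(4*k**2 - 3*k + 3)/8.
Then R = B(k−1)f/C = -3*(4*k**2 - 3*k + 3)/((2*k - 1)*(4*k - 5)), so s_k = R(k)·t_k = (-4*k**2 + 3*k - 3)/3**k.
Check: Δs_k = (8*k**2 - 14*k + 5)/(3*3**k). ✓
Telescoping: Σ = s_(11) − s_(2) = -454/177147 − (-13/9) = 255425/177147.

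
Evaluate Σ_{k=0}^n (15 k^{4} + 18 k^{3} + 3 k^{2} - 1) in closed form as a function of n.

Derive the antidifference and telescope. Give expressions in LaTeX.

S(n) = 3 n^{5} + 12 n^{4} + 15 n^{3} + 6 n^{2} - n - 1

Ratio r(k) = (15*k**4 + 78*k**3 + 147*k**2 + 120*k + 35)/(15*k**4 + 18*k**3 + 3*k**2 - 1).
So A=1 and B=1, with C=k**4 + 6*k**3/5 + k**2/5 - 1/15.
f must satisfy (1)·f(k+1) − (1)·f(k) = k**4 + 6*k**3/5 + k**2/5 - 1/15.
From deg A=0, deg B=0, deg C=4: d=5.
A polynomial solution: f(k) = k*(3*k**4 - 3*k**3 - 3*k**2 + 3*k - 1)/15.
Certificate R = B(k−1)f/C = k*(3*k**4 - 3*k**3 - 3*k**2 + 3*k - 1)/(15*k**4 + 18*k**3 + 3*k**2 - 1) gives s_k = k*(3*k**4 - 3*k**3 - 3*k**2 + 3*k - 1).
Verify: 15*k**4 + 18*k**3 + 3*k**2 - 1 matches t_k.
Σ_(k=0)^n t_k = s_(n+1) − s_(0) = (3*n**5 + 12*n**4 + 15*n**3 + 6*n**2 - n - 1) − (0), i.e. 3*n**5 + 12*n**4 + 15*n**3 + 6*n**2 - n - 1.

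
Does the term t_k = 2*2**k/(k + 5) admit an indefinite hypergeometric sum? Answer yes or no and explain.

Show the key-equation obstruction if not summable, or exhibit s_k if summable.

No — key equation has no polynomial f.

t_(k+1)/t_k = 2*(k + 5)/(k + 6).
So A=2*k + 10 and B=k + 6, with C=1.
Key eq: (2*k + 10)·f(k+1) = (k + 5)·f(k) + (1).
From deg A=1, deg B=1, deg C=0: d=-1.
Bound -1 < 0, so the key equation has no polynomial solution.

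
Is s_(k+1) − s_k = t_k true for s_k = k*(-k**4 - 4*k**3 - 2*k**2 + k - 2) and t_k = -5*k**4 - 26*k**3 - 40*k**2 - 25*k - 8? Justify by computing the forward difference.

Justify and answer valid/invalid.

s_(k+1) = -k**5 - 9*k**4 - 28*k**3 - 39*k**2 - 27*k - 8
s_(k+1) − s_k = -5*k**4 - 26*k**3 - 40*k**2 - 25*k - 8
(s_(k+1) − s_k) − t_k = 0

valid; difference matches t_k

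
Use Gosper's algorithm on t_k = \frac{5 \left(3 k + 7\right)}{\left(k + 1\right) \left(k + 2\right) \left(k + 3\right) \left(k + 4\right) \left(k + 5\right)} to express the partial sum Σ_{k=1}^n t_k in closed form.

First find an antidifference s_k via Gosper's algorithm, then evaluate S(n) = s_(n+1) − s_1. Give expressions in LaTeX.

Step 1: r(k) = (k + 1)*(3*k + 10)/((k + 6)*(3*k + 7)).
A = k + 1, B = k + 6, C = k + 7/3.
Need (k + 1)·f(k+1) − (k + 5)·f(k) = k + 7/3.
d = 4 from the (1,1,1) case.
A polynomial solution: f(k) = k*(k + 2)*(k**2 + 8*k + 19)/36.
R(k) = B(k−1)·f(k)/C(k) = k*(k + 2)*(k + 5)*(k**2 + 8*k + 19)/(12*(3*k + 7)); s_k = R·t_k = 5*k*(k**2 + 8*k + 19)/(12*(k**3 + 8*k**2 + 19*k + 12)).
s_(k+1) − s_k = 5*(3*k + 7)/(k**5 + 15*k**4 + 85*k**3 + 225*k**2 + 274*k + 120) = t_k.
s_(n+1) = 5*(n**3 + 11*n**2 + 38*n + 28)/(12*(n**3 + 11*n**2 + 38*n + 40)) and s_(1) = 7/24, so S(n) = n*(n**2 + 11*n + 38)/(8*(n**3 + 11*n**2 + 38*n + 40)).

S(n) = \frac{n \left(n^{2} + 11 n + 38\right)}{8 \left(n^{3} + 11 n^{2} + 38 n + 40\right)}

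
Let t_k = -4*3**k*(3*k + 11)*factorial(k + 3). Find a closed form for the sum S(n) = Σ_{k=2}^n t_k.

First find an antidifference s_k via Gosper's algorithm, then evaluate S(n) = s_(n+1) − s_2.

S(n) = -12*3**n*factorial(n + 4) + 4320

t_(k+1)/t_k = 3*(k + 4)*(3*k + 14)/(3*k + 11).
Take A(k)=3*k + 12, B(k)=1, C(k)=k + 11/3.
Need (3*k + 12)·f(k+1) − (1)·f(k) = k + 11/3.
Degrees (1,0,1) ⇒ d ≤ 0.
A polynomial solution: f(k) = 1/3.
Get s_k = R·t_k = -4*3**k*factorial(k + 3) with R(k) = B(k−1)f(k)/C(k) = 1/(3*k + 11).
s_(k+1) − s_k = -4*3**k*(3*k + 11)*factorial(k + 3) = t_k.
Σ_(k=2)^n t_k = s_(n+1) − s_(2) = (-12*3**n*factorial(n + 4)) − (-4320), i.e. -12*3**n*factorial(n + 4) + 4320.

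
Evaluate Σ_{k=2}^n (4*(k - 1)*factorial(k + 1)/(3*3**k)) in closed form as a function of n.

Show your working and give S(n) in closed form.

S(n) = -8/3 + 4*factorial(n + 2)/(3*3**n)

t_(k+1)/t_k = k*(k + 2)/(3*(k - 1)).
Take A(k)=k/3 + 2/3, B(k)=1, C(k)=k - 1.
f must satisfy (k/3 + 2/3)·f(k+1) − (1)·f(k) = k - 1.
Degrees (1,0,1) ⇒ d ≤ 0.
Match coefficients ⇒ f(k) = 3.
Then R = B(k−1)f/C = 3/(k - 1), so s_k = R(k)·t_k = 4*factorial(k + 1)/3**k.
Check: Δs_k = 4*(k - 1)*factorial(k + 1)/(3*3**k). ✓
s_(n+1) = 4*3**(-n - 1)*factorial(n + 2) and s_(2) = 8/3, so S(n) = -8/3 + 4*factorial(n + 2)/(3*3**n).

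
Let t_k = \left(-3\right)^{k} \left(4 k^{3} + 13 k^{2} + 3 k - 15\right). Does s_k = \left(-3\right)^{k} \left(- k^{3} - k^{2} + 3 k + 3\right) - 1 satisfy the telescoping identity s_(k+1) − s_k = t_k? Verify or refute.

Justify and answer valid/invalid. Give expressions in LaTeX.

valid (s_(k+1) − s_k reduces to t_k)

s_(k+1) = (-3)**(k + 1)*(3*k - (k + 1)**3 - (k + 1)**2 + 6) - 1
s_(k+1) − s_k = (-3)**k*(4*k**3 + 13*k**2 + 3*k - 15)
(s_(k+1) − s_k) − t_k = 0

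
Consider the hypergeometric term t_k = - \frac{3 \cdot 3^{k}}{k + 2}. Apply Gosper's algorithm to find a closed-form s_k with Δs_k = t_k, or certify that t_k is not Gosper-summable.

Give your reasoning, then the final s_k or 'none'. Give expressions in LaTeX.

none (Gosper's algorithm certifies no s_k)

r(k) = 3*(k + 2)/(k + 3) after simplifying.
Take A(k)=3*k + 6, B(k)=k + 3, C(k)=1.
f must satisfy (3*k + 6)·f(k+1) − (k + 2)·f(k) = 1.
Degrees (1,1,0) ⇒ d ≤ -1.
Negative degree bound (-1): no f exists, t_k not Gosper-summable.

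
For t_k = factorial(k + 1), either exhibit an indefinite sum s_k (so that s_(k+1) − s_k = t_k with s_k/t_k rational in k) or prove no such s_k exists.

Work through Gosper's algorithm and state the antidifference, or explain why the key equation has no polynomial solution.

r(k) = k + 2 after simplifying.
A = k + 2, B = 1, C = 1.
Solve (k + 2)·f(k+1) − (1)·f(k) = 1.
Degrees (1,0,0) ⇒ d ≤ -1.
d = -1 < 0 ⇒ no nonzero polynomial f; not summable.

not Gosper-summable; s_k does not exist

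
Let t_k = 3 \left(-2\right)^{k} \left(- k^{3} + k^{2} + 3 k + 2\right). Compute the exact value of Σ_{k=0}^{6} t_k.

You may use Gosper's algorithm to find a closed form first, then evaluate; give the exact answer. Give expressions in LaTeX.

t_(k+1)/t_k = 2*(-k**3 - 2*k**2 + 2*k + 5)/(k**3 - k**2 - 3*k - 2).
A = -2, B = 1, C = k**3 - k**2 - 3*k - 2.
f must satisfy (-2)·f(k+1) − (1)·f(k) = k**3 - k**2 - 3*k - 2.
deg f ≤ 3 (via 0,0,3).
Solve for f: f(k) = -k*(k**2 - 3*k - 1)/3 (degree 3 ≤ 3).
Get s_k = R·t_k = (-2)**k*k*(k**2 - 3*k - 1) with R(k) = B(k−1)f(k)/C(k) = -k*(k**2 - 3*k - 1)/(3*(k**3 - k**2 - 3*k - 2)).
Verify: 3*(-2)**k*(-k**3 + k**2 + 3*k + 2) matches t_k.
Sum = s_(7) − s_(0); s_(7) = -24192, s_(0) = 0 ⇒ -24192.

Σ = -24192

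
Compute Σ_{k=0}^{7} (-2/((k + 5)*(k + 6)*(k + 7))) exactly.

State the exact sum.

Σ = -38/1365

Compute t_(k+1)/t_k: get (k + 5)/(k + 8).
A = k + 5, B = k + 8, C = 1.
Key eq: (k + 5)·f(k+1) = (k + 7)·f(k) + (1).
Degrees (1,1,0) ⇒ d ≤ 2.
A polynomial solution: f(k) = k*(k + 11)/60.
Get s_k = R·t_k = k*(-k - 11)/(30*(k + 5)*(k + 6)) with R(k) = B(k−1)f(k)/C(k) = k*(k + 7)*(k + 11)/60.
Δs = -2/(k**3 + 18*k**2 + 107*k + 210), as required.
Telescoping: Σ = s_(8) − s_(0) = -38/1365 − (0) = -38/1365.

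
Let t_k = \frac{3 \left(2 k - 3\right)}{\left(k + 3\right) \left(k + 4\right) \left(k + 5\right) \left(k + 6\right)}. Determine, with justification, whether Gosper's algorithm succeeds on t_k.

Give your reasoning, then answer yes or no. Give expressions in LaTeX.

Ratio r(k) = (k + 3)*(2*k - 1)/((k + 7)*(2*k - 3)).
A = k + 3, B = k + 7, C = k - 3/2.
Set up (k + 3)·f(k+1) − (k + 6)·f(k) − (k - 3/2) = 0.
From deg A=1, deg B=1, deg C=1: d=3.
Match coefficients ⇒ f(k) = -k/2.
Certificate R = B(k−1)f/C = -k*(k + 6)/(2*k - 3) gives s_k = -3*k/((k + 3)*(k + 4)*(k + 5)).
Check: Δs_k = 3*(2*k - 3)/(k**4 + 18*k**3 + 119*k**2 + 342*k + 360). ✓

Yes. s_k = - \frac{3 k}{\left(k + 3\right) \left(k + 4\right) \left(k + 5\right)}.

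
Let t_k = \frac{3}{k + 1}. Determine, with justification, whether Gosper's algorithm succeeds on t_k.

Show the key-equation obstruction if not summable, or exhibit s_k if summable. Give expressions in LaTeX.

Compute t_(k+1)/t_k: get (k + 1)/(k + 2).
Gosper form: A/B · C(k+1)/C(k) with A=k + 1, B=k + 2, C=1.
f must satisfy (k + 1)·f(k+1) − (k + 1)·f(k) = 1.
From deg A=1, deg B=1, deg C=0: d=0.
Write f(k) = c0. Then LHS − RHS = -1, requiring -1 = 0: contradictory. No certificate.

No — t_k has no hypergeometric antidifference.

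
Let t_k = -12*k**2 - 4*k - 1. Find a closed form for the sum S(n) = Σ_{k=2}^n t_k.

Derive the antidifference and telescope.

S(n) = -4*n**3 - 8*n**2 - 5*n + 17

The ratio is (12*k**2 + 28*k + 17)/(12*k**2 + 4*k + 1).
Factor: A=1; B=1; C=k**2 + k/3 + 1/12.
Need (1)·f(k+1) − (1)·f(k) = k**2 + k/3 + 1/12.
Bound: deg f ≤ 3.
Match coefficients ⇒ f(k) = k*(2*k - 1)**2/12.
R(k) = B(k−1)·f(k)/C(k) = k*(2*k - 1)**2/(12*k**2 + 4*k + 1); s_k = R·t_k = k*(-4*k**2 + 4*k - 1).
Δs = -12*k**2 - 4*k - 1, as required.
Σ_(k=2)^n t_k = s_(n+1) − s_(2) = (-4*n**3 - 8*n**2 - 5*n - 1) − (-18), i.e. -4*n**3 - 8*n**2 - 5*n + 17.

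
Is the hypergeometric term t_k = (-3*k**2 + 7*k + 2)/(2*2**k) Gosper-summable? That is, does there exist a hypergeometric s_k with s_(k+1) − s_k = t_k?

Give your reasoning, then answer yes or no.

Yes. s_k = k*(3*k - 1)/2**k.

Ratio r(k) = (3*k**2 - k - 6)/(2*(3*k**2 - 7*k - 2)).
So A=1/2 and B=1, with C=k**2 - 7*k/3 - 2/3.
f must satisfy (1/2)·f(k+1) − (1)·f(k) = k**2 - 7*k/3 - 2/3.
deg f ≤ 2 (via 0,0,2).
Coefficient equations give f(k) = -2*k*(3*k - 1)/3.
Certificate R = B(k−1)f/C = -2*k*(3*k - 1)/(3*k**2 - 7*k - 2) gives s_k = k*(3*k - 1)/2**k.
s_(k+1) − s_k = (-3*k**2 + 7*k + 2)/(2*2**k) = t_k.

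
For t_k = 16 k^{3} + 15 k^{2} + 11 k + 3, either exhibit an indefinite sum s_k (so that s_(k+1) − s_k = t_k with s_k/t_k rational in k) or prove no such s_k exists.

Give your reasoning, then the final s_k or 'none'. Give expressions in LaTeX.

s_k = k^{2} \left(4 k^{2} - 3 k + 2\right)

Step 1: r(k) = (16*k**3 + 63*k**2 + 89*k + 45)/(16*k**3 + 15*k**2 + 11*k + 3).
Factor: A=1; B=1; C=k**3 + 15*k**2/16 + 11*k/16 + 3/16.
Need (1)·f(k+1) − (1)·f(k) = k**3 + 15*k**2/16 + 11*k/16 + 3/16.
From deg A=0, deg B=0, deg C=3: d=4.
Solve for f: f(k) = k**2*(4*k**2 - 3*k + 2)/16 (degree 4 ≤ 4).
Then R = B(k−1)f/C = k**2*(4*k**2 - 3*k + 2)/(16*k**3 + 15*k**2 + 11*k + 3), so s_k = R(k)·t_k = k**2*(4*k**2 - 3*k + 2).
Verify: 16*k**3 + 15*k**2 + 11*k + 3 matches t_k.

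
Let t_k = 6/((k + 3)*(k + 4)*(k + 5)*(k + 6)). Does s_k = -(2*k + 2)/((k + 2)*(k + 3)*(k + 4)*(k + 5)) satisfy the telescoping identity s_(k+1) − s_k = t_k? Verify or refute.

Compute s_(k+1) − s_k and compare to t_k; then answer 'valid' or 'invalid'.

s_(k+1) = 2*(-k - 2)/((k + 3)*(k + 4)*(k + 5)*(k + 6))
s_(k+1) − s_k = 2*(3*k + 2)/(k**5 + 20*k**4 + 155*k**3 + 580*k**2 + 1044*k + 720)
(s_(k+1) − s_k) − t_k = -8/(k**5 + 20*k**4 + 155*k**3 + 580*k**2 + 1044*k + 720)

Invalid: residual -8/(k**5 + 20*k**4 + 155*k**3 + 580*k**2 + 1044*k + 720) ≠ 0.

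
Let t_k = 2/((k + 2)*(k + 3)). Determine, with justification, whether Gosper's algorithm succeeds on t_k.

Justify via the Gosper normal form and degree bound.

Yes. s_k = k/(k + 2).

Compute t_(k+1)/t_k: get (k + 2)/(k + 4).
Gosper form: A/B · C(k+1)/C(k) with A=k + 2, B=k + 4, C=1.
f must satisfy (k + 2)·f(k+1) − (k + 3)·f(k) = 1.
d = 1 from the (1,1,0) case.
A polynomial solution: f(k) = k/2.
So s_k = (B(k−1)f/C)·t_k = (k*(k + 3)/2)·t_k = k/(k + 2).
Check: Δs_k = 2/(k**2 + 5*k + 6). ✓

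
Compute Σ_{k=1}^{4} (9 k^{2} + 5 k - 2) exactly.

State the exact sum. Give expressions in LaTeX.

Σ = 312

r(k) = (9*k**2 + 23*k + 12)/(9*k**2 + 5*k - 2) after simplifying.
A = 1, B = 1, C = k**2 + 5*k/9 - 2/9.
Key eq: (1)·f(k+1) = (1)·f(k) + (k**2 + 5*k/9 - 2/9).
From deg A=0, deg B=0, deg C=2: d=3.
Match coefficients ⇒ f(k) = k*(3*k**2 - 2*k - 3)/9.
R(k) = B(k−1)·f(k)/C(k) = k*(3*k**2 - 2*k - 3)/(9*k**2 + 5*k - 2); s_k = R·t_k = k*(3*k**2 - 2*k - 3).
Check: Δs_k = 9*k**2 + 5*k - 2. ✓
Telescoping: Σ = s_(5) − s_(1) = 310 − (-2) = 312.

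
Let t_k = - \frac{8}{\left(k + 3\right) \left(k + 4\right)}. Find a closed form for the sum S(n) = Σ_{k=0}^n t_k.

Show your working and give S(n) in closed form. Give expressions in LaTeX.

The ratio is (k + 3)/(k + 5).
So A=k + 3 and B=k + 5, with C=1.
Set up (k + 3)·f(k+1) − (k + 4)·f(k) − (1) = 0.
Degrees (1,1,0) ⇒ d ≤ 1.
Match coefficients ⇒ f(k) = k/3.
Get s_k = R·t_k = -8*k/(3*k + 9) with R(k) = B(k−1)f(k)/C(k) = k*(k + 4)/3.
s_(k+1) − s_k = -8/(k**2 + 7*k + 12) = t_k.
Telescope: S(n) = s_(n+1) − s_(0) = 8*(-n - 1)/(3*(n + 4)) − (0) = 8*(-n - 1)/(3*(n + 4)).

S(n) = \frac{8 \left(- n - 1\right)}{3 \left(n + 4\right)}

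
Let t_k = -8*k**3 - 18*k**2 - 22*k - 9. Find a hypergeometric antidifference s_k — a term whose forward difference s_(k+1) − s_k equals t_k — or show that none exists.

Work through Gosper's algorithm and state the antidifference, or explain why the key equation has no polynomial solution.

s_k = k*(-2*k**3 - 2*k**2 - 4*k - 1)

The ratio is (8*k**3 + 42*k**2 + 82*k + 57)/(8*k**3 + 18*k**2 + 22*k + 9).
Take A(k)=1, B(k)=1, C(k)=k**3 + 9*k**2/4 + 11*k/4 + 9/8.
Solve (1)·f(k+1) − (1)·f(k) = k**3 + 9*k**2/4 + 11*k/4 + 9/8.
Bound: deg f ≤ 4.
Match coefficients ⇒ f(k) = k*(2*k**3 + 2*k**2 + 4*k + 1)/8.
Get s_k = R·t_k = k*(-2*k**3 - 2*k**2 - 4*k - 1) with R(k) = B(k−1)f(k)/C(k) = k*(2*k**3 + 2*k**2 + 4*k + 1)/(8*k**3 + 18*k**2 + 22*k + 9).
Δs = -8*k**3 - 18*k**2 - 22*k - 9, as required.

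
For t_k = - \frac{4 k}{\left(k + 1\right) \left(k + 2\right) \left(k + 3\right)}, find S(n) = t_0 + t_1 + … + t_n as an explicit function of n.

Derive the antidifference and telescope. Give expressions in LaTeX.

S(n) = \frac{n \left(- n - 1\right)}{n^{2} + 5 n + 6}

r(k) = (k + 1)**2/(k*(k + 4)) after simplifying.
Take A(k)=k + 1, B(k)=k + 4, C(k)=k.
Set up (k + 1)·f(k+1) − (k + 3)·f(k) − (k) = 0.
From deg A=1, deg B=1, deg C=1: d=2.
A polynomial solution: f(k) = k*(k - 1)/4.
Get s_k = R·t_k = k*(1 - k)/((k + 1)*(k + 2)) with R(k) = B(k−1)f(k)/C(k) = (k - 1)*(k + 3)/4.
Δs = -4*k/(k**3 + 6*k**2 + 11*k + 6), as required.
Evaluate: s_(n+1) = n*(-n - 1)/(n**2 + 5*n + 6); subtract s_(0) = 0 ⇒ S(n) = n*(-n - 1)/(n**2 + 5*n + 6).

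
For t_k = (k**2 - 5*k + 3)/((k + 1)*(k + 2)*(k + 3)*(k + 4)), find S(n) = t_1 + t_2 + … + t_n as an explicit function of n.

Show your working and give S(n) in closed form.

The ratio is (k**3 - 2*k**2 - 4*k - 1)/(k**3 - 22*k + 15).
Factor: A=k + 1; B=k + 5; C=k**2 - 5*k + 3.
Need (k + 1)·f(k+1) − (k + 4)·f(k) = k**2 - 5*k + 3.
From deg A=1, deg B=1, deg C=2: d=3.
Match coefficients ⇒ f(k) = k*(k**2 + 17)/6.
Get s_k = R·t_k = k*(k**2 + 17)/(6*(k + 1)*(k + 2)*(k + 3)) with R(k) = B(k−1)f(k)/C(k) = k*(k + 4)*(k**2 + 17)/(6*(k**2 - 5*k + 3)).
Δs = (k**2 - 5*k + 3)/(k**4 + 10*k**3 + 35*k**2 + 50*k + 24), as required.
Σ_(k=1)^n t_k = s_(n+1) − s_(1) = ((n**3 + 3*n**2 + 20*n + 18)/(6*(n**3 + 9*n**2 + 26*n + 24))) − (1/8), i.e. n*(n**2 - 15*n + 2)/(24*(n**3 + 9*n**2 + 26*n + 24)).

S(n) = n*(n**2 - 15*n + 2)/(24*(n**3 + 9*n**2 + 26*n + 24))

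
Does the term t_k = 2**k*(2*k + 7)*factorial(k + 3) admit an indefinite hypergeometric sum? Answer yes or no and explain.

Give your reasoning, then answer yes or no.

Yes. s_k = 2**k*factorial(k + 3).

Ratio r(k) = 2*(k + 4)*(2*k + 9)/(2*k + 7).
A = 2*k + 8, B = 1, C = k + 7/2.
Key eq: (2*k + 8)·f(k+1) = (1)·f(k) + (k + 7/2).
deg f ≤ 0 (via 1,0,1).
A polynomial solution: f(k) = 1/2.
Then R = B(k−1)f/C = 1/(2*k + 7), so s_k = R(k)·t_k = 2**k*factorial(k + 3).
Δs = 2**k*(2*k + 7)*factorial(k + 3), as required.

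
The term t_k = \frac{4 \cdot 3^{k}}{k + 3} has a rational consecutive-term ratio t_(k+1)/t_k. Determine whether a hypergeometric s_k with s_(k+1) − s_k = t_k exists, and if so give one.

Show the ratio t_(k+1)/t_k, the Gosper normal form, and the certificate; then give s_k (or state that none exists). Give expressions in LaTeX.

Compute t_(k+1)/t_k: get 3*(k + 3)/(k + 4).
Take A(k)=3*k + 9, B(k)=k + 4, C(k)=1.
Set up (3*k + 9)·f(k+1) − (k + 3)·f(k) − (1) = 0.
Bound: deg f ≤ -1.
Negative degree bound (-1): no f exists, t_k not Gosper-summable.

none — t_k is not Gosper-summable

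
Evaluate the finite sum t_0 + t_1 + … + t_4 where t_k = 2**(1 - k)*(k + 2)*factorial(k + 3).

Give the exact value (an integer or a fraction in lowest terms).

Σ = 5016

r(k) = (k + 3)*(k + 4)/(2*(k + 2)) after simplifying.
Take A(k)=k/2 + 2, B(k)=1, C(k)=k + 2.
f must satisfy (k/2 + 2)·f(k+1) − (1)·f(k) = k + 2.
deg f ≤ 0 (via 1,0,1).
Coefficient equations give f(k) = 2.
R(k) = B(k−1)·f(k)/C(k) = 2/(k + 2); s_k = R·t_k = 2**(2 - k)*factorial(k + 3).
s_(k+1) − s_k = 2**(1 - k)*(k + 2)*factorial(k + 3) = t_k.
Telescoping: Σ = s_(5) − s_(0) = 5040 − (24) = 5016.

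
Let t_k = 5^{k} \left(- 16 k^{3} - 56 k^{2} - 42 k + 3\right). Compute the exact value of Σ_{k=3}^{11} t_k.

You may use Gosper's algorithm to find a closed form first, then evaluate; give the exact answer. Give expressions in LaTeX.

Σ = -1645996082375

Compute t_(k+1)/t_k: get 5*(16*k**3 + 104*k**2 + 202*k + 111)/(16*k**3 + 56*k**2 + 42*k - 3).
Gosper form: A/B · C(k+1)/C(k) with A=5, B=1, C=k**3 + 7*k**2/2 + 21*k/8 - 3/16.
Need (5)·f(k+1) − (1)·f(k) = k**3 + 7*k**2/2 + 21*k/8 - 3/16.
From deg A=0, deg B=0, deg C=3: d=3.
Solving with deg f ≤ 3: f(k) = (4*k**3 - k**2 - 2*k - 2)/16.
Get s_k = R·t_k = 5**k*(-4*k**3 + k**2 + 2*k + 2) with R(k) = B(k−1)f(k)/C(k) = (4*k**3 - k**2 - 2*k - 2)/(16*k**3 + 56*k**2 + 42*k - 3).
s_(k+1) − s_k = 5**k*(-16*k**3 - 56*k**2 - 42*k + 3) = t_k.
Telescoping: Σ = s_(12) − s_(3) = -1645996093750 − (-11375) = -1645996082375.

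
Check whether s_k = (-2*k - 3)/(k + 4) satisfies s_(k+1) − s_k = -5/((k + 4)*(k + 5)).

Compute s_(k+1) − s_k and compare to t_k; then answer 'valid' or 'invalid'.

valid (s_(k+1) − s_k reduces to t_k)

s_(k+1) = (-2*k - 5)/(k + 5)
s_(k+1) − s_k = -5/(k**2 + 9*k + 20)
(s_(k+1) − s_k) − t_k = 0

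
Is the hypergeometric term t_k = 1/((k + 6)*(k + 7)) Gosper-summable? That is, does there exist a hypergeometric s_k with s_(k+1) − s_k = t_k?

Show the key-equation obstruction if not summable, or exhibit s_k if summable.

Yes. s_k = k/(6*(k + 6)).

r(k) = (k + 6)/(k + 8) after simplifying.
Factor: A=k + 6; B=k + 8; C=1.
Key eq: (k + 6)·f(k+1) = (k + 7)·f(k) + (1).
Degrees (1,1,0) ⇒ d ≤ 1.
Solving with deg f ≤ 1: f(k) = k/6.
R(k) = B(k−1)·f(k)/C(k) = k*(k + 7)/6; s_k = R·t_k = k/(6*(k + 6)).
Δs = 1/(k**2 + 13*k + 42), as required.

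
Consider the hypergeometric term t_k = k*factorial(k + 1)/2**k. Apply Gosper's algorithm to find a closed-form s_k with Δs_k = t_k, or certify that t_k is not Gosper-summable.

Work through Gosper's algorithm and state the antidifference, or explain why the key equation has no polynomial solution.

s_k = 2**(1 - k)*factorial(k + 1)

Compute t_(k+1)/t_k: get (k + 1)*(k + 2)/(2*k).
Factor: A=k/2 + 1; B=1; C=k.
Set up (k/2 + 1)·f(k+1) − (1)·f(k) − (k) = 0.
d = 0 from the (1,0,1) case.
Solving with deg f ≤ 0: f(k) = 2.
So s_k = (B(k−1)f/C)·t_k = (2/k)·t_k = 2**(1 - k)*factorial(k + 1).
Check: Δs_k = k*factorial(k + 1)/2**k. ✓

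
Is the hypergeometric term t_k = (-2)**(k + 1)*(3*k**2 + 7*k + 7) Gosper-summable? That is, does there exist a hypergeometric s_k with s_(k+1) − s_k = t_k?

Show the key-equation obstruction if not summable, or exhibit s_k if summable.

Ratio r(k) = 2*(-3*k**2 - 13*k - 17)/(3*k**2 + 7*k + 7).
A = -2, B = 1, C = k**2 + 7*k/3 + 7/3.
Solve (-2)·f(k+1) − (1)·f(k) = k**2 + 7*k/3 + 7/3.
Bound: deg f ≤ 2.
Coefficient equations give f(k) = -(k**2 + k + 1)/3.
So s_k = (B(k−1)f/C)·t_k = (-(k**2 + k + 1)/(3*k**2 + 7*k + 7))·t_k = 2*(-2)**k*(k**2 + k + 1).
Δs = (-2)**(k + 1)*(3*k**2 + 7*k + 7), as required.

Yes. s_k = 2*(-2)**k*(k**2 + k + 1).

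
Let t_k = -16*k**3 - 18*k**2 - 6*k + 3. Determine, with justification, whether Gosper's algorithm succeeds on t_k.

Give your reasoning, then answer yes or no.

Step 1: r(k) = (16*k**3 + 66*k**2 + 90*k + 37)/(16*k**3 + 18*k**2 + 6*k - 3).
Take A(k)=1, B(k)=1, C(k)=k**3 + 9*k**2/8 + 3*k/8 - 3/16.
Solve (1)·f(k+1) − (1)·f(k) = k**3 + 9*k**2/8 + 3*k/8 - 3/16.
Degrees (0,0,3) ⇒ d ≤ 4.
Coefficient equations give f(k) = k*(4*k**3 - 2*k**2 - 2*k - 3)/16.
Then R = B(k−1)f/C = k*(4*k**3 - 2*k**2 - 2*k - 3)/(16*k**3 + 18*k**2 + 6*k - 3), so s_k = R(k)·t_k = k*(-4*k**3 + 2*k**2 + 2*k + 3).
s_(k+1) − s_k = -16*k**3 - 18*k**2 - 6*k + 3 = t_k.

Yes. s_k = k*(-4*k**3 + 2*k**2 + 2*k + 3).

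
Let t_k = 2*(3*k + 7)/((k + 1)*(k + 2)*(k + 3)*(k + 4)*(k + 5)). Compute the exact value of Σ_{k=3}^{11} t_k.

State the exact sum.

Ratio r(k) = (k + 1)*(3*k + 10)/((k + 6)*(3*k + 7)).
So A=k + 1 and B=k + 6, with C=k + 7/3.
Key eq: (k + 1)·f(k+1) = (k + 5)·f(k) + (k + 7/3).
Degrees (1,1,1) ⇒ d ≤ 4.
Coefficient equations give f(k) = k*(k + 2)*(k**2 + 8*k + 19)/36.
Get s_k = R·t_k = k*(k**2 + 8*k + 19)/(6*(k**3 + 8*k**2 + 19*k + 12)) with R(k) = B(k−1)f(k)/C(k) = k*(k + 2)*(k + 5)*(k**2 + 8*k + 19)/(12*(3*k + 7)).
s_(k+1) − s_k = 2*(3*k + 7)/(k**5 + 15*k**4 + 85*k**3 + 225*k**2 + 274*k + 120) = t_k.
Σ_(k=3)^(11) t_k = s_(12) − s_(3) = 259/1560 − (13/84) = 41/3640.

Σ = 41/3640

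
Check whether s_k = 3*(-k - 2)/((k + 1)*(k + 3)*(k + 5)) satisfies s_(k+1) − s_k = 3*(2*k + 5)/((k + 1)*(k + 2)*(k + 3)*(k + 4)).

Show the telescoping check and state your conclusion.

Invalid: residual 27*(-k**2 - 7*k - 11)/(k**6 + 21*k**5 + 175*k**4 + 735*k**3 + 1624*k**2 + 1764*k + 720) ≠ 0.

s_(k+1) = 3*(-k - 3)/((k + 2)*(k + 4)*(k + 6))
s_(k+1) − s_k = 3*(2*k**3 + 18*k**2 + 52*k + 51)/(k**6 + 21*k**5 + 175*k**4 + 735*k**3 + 1624*k**2 + 1764*k + 720)
(s_(k+1) − s_k) − t_k = 27*(-k**2 - 7*k - 11)/(k**6 + 21*k**5 + 175*k**4 + 735*k**3 + 1624*k**2 + 1764*k + 720)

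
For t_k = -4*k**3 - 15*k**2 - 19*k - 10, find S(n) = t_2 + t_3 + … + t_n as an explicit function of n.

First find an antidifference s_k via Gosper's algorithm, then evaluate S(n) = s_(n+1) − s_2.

Compute t_(k+1)/t_k: get (4*k**3 + 27*k**2 + 61*k + 48)/(4*k**3 + 15*k**2 + 19*k + 10).
So A=1 and B=1, with C=k**3 + 15*k**2/4 + 19*k/4 + 5/2.
Set up (1)·f(k+1) − (1)·f(k) − (k**3 + 15*k**2/4 + 19*k/4 + 5/2) = 0.
From deg A=0, deg B=0, deg C=3: d=4.
A polynomial solution: f(k) = k*(k**3 + 3*k**2 + 3*k + 3)/4.
Get s_k = R·t_k = k*(-k**3 - 3*k**2 - 3*k - 3) with R(k) = B(k−1)f(k)/C(k) = k*(k**3 + 3*k**2 + 3*k + 3)/((k + 2)*(4*k**2 + 7*k + 5)).
Check: Δs_k = -4*k**3 - 15*k**2 - 19*k - 10. ✓
Σ_(k=2)^n t_k = s_(n+1) − s_(2) = (-n**4 - 7*n**3 - 18*n**2 - 22*n - 10) − (-58), i.e. -n**4 - 7*n**3 - 18*n**2 - 22*n + 48.

S(n) = -n**4 - 7*n**3 - 18*n**2 - 22*n + 48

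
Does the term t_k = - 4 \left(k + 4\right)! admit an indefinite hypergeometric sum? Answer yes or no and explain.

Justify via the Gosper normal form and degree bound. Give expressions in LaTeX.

Compute t_(k+1)/t_k: get k + 5.
Take A(k)=k + 5, B(k)=1, C(k)=1.
f must satisfy (k + 5)·f(k+1) − (1)·f(k) = 1.
Bound: deg f ≤ -1.
Negative degree bound (-1): no f exists, t_k not Gosper-summable.

No. Not Gosper-summable.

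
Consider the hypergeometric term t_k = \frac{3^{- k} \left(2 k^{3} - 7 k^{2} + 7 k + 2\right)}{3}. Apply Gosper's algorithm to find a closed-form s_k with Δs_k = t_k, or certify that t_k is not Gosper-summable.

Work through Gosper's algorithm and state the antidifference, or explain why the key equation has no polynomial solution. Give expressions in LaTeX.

s_k = 3^{- k} \left(- k^{3} + 2 k^{2} - 3 k - 2\right)

Step 1: r(k) = (2*k**3 - k**2 - k + 4)/(3*(2*k**3 - 7*k**2 + 7*k + 2)).
Normal form (A,B,C) = (1/3, 1, k**3 - 7*k**2/2 + 7*k/2 + 1).
Solve (1/3)·f(k+1) − (1)·f(k) = k**3 - 7*k**2/2 + 7*k/2 + 1.
deg f ≤ 3 (via 0,0,3).
Coefficient equations give f(k) = -3*(k**3 - 2*k**2 + 3*k + 2)/2.
So s_k = (B(k−1)f/C)·t_k = (-3*(k**3 - 2*k**2 + 3*k + 2)/(2*k**3 - 7*k**2 + 7*k + 2))·t_k = (-k**3 + 2*k**2 - 3*k - 2)/3**k.
Verify: (2*k**3 - 7*k**2 + 7*k + 2)/(3*3**k) matches t_k.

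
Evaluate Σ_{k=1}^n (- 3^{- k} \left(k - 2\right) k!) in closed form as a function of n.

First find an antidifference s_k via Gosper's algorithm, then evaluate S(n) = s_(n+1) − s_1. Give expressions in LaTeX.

S(n) = 3^{- n} \left(3^{n} - n n! - n!\right)

Compute t_(k+1)/t_k: get (k**2 - 1)/(3*(k - 2)).
Factor: A=k/3 + 1/3; B=1; C=k - 2.
Need (k/3 + 1/3)·f(k+1) − (1)·f(k) = k - 2.
Degrees (1,0,1) ⇒ d ≤ 0.
Solving with deg f ≤ 0: f(k) = 3.
Certificate R = B(k−1)f/C = 3/(k - 2) gives s_k = -3**(1 - k)*factorial(k).
Verify: -(k - 2)*factorial(k)/3**k matches t_k.
s_(n+1) = -factorial(n + 1)/3**n and s_(1) = -1, so S(n) = (3**n - n*factorial(n) - factorial(n))/3**n.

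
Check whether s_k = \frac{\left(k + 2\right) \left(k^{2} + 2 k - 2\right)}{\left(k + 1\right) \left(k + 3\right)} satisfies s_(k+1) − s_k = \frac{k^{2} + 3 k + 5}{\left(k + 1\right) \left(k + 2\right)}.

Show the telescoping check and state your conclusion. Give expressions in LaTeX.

s_(k+1) = (k + 3)*(2*k + (k + 1)**2)/((k + 2)*(k + 4))
s_(k+1) − s_k = (k**4 + 10*k**3 + 36*k**2 + 59*k + 41)/(k**4 + 10*k**3 + 35*k**2 + 50*k + 24)
(s_(k+1) − s_k) − t_k = (-2*k**2 - 12*k - 19)/(k**4 + 10*k**3 + 35*k**2 + 50*k + 24)

Invalid: residual \frac{- 2 k^{2} - 12 k - 19}{k^{4} + 10 k^{3} + 35 k^{2} + 50 k + 24} ≠ 0.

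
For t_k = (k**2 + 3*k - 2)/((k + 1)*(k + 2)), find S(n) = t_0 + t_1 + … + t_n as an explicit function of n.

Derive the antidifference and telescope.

S(n) = (n**2 - n - 2)/(n + 2)

Step 1: r(k) = (k + 1)*(3*k + (k + 1)**2 + 1)/((k + 3)*(k**2 + 3*k - 2)).
A = k + 1, B = k + 3, C = k**2 + 3*k - 2.
f must satisfy (k + 1)·f(k+1) − (k + 2)·f(k) = k**2 + 3*k - 2.
From deg A=1, deg B=1, deg C=2: d=2.
Solve for f: f(k) = k*(k - 3) (degree 2 ≤ 2).
Get s_k = R·t_k = k*(k - 3)/(k + 1) with R(k) = B(k−1)f(k)/C(k) = k*(k - 3)*(k + 2)/(k**2 + 3*k - 2).
Verify: (k**2 + 3*k - 2)/(k**2 + 3*k + 2) matches t_k.
s_(n+1) = (n**2 - n - 2)/(n + 2) and s_(0) = 0, so S(n) = (n**2 - n - 2)/(n + 2).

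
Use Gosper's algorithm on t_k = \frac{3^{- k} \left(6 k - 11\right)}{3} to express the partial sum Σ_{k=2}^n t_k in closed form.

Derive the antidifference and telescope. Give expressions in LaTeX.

t_(k+1)/t_k = (6*k - 5)/(3*(6*k - 11)).
Normal form (A,B,C) = (1/3, 1, k - 11/6).
Need (1/3)·f(k+1) − (1)·f(k) = k - 11/6.
d = 1 from the (0,0,1) case.
Coefficient equations give f(k) = -(3*k - 4)/2.
Then R = B(k−1)f/C = -3*(3*k - 4)/(6*k - 11), so s_k = R(k)·t_k = (4 - 3*k)/3**k.
Δs = (6*k - 11)/(3*3**k), as required.
Telescope: S(n) = s_(n+1) − s_(2) = 3**(-n - 1)*(1 - 3*n) − (-2/9) = 3**(-n - 2)*(2*3**n - 9*n + 3).

S(n) = 3^{- n - 2} \left(2 \cdot 3^{n} - 9 n + 3\right)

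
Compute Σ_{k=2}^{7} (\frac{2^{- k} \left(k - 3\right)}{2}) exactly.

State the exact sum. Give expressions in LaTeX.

Σ = -3/128

Ratio r(k) = (k - 2)/(2*(k - 3)).
A = 1/2, B = 1, C = k - 3.
Solve (1/2)·f(k+1) − (1)·f(k) = k - 3.
d = 1 from the (0,0,1) case.
A polynomial solution: f(k) = -2*(k - 2).
So s_k = (B(k−1)f/C)·t_k = (-2*(k - 2)/(k - 3))·t_k = (2 - k)/2**k.
Check: Δs_k = (k - 3)/(2*2**k). ✓
Σ_(k=2)^(7) t_k = s_(8) − s_(2) = -3/128 − (0) = -3/128.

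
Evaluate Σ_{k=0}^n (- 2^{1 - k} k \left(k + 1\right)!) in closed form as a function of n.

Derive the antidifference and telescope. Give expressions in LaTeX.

S(n) = 4 - 2 \cdot 2^{- n} \left(n + 2\right)!

Compute t_(k+1)/t_k: get (k + 1)*(k + 2)/(2*k).
A = k/2 + 1, B = 1, C = k.
Solve (k/2 + 1)·f(k+1) − (1)·f(k) = k.
d = 0 from the (1,0,1) case.
Solve for f: f(k) = 2 (degree 0 ≤ 0).
Certificate R = B(k−1)f/C = 2/k gives s_k = -2**(2 - k)*factorial(k + 1).
Verify: -2**(1 - k)*k*factorial(k + 1) matches t_k.
Σ_(k=0)^n t_k = s_(n+1) − s_(0) = (-2**(1 - n)*factorial(n + 2)) − (-4), i.e. 4 - 2*factorial(n + 2)/2**n.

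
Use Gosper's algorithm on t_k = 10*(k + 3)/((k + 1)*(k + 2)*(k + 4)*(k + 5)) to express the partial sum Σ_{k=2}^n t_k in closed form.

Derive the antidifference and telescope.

S(n) = 5*(n**2 + 7*n - 8)/(18*(n**2 + 7*n + 10))

t_(k+1)/t_k = (k + 1)*(k + 4)**2/((k + 3)**2*(k + 6)).
Factor: A=k + 1; B=k + 6; C=k**2 + 6*k + 9.
Need (k + 1)·f(k+1) − (k + 5)·f(k) = k**2 + 6*k + 9.
From deg A=1, deg B=1, deg C=2: d=4.
Solve for f: f(k) = k*(k + 2)*(k + 3)*(k + 5)/8 (degree 4 ≤ 4).
So s_k = (B(k−1)f/C)·t_k = (k*(k + 2)*(k + 5)**2/(8*(k + 3)))·t_k = 5*k*(k + 5)/(4*(k**2 + 5*k + 4)).
Check: Δs_k = 10*(k + 3)/(k**4 + 12*k**3 + 49*k**2 + 78*k + 40). ✓
Σ_(k=2)^n t_k = s_(n+1) − s_(2) = (5*(n**2 + 7*n + 6)/(4*(n**2 + 7*n + 10))) − (35/36), i.e. 5*(n**2 + 7*n - 8)/(18*(n**2 + 7*n + 10)).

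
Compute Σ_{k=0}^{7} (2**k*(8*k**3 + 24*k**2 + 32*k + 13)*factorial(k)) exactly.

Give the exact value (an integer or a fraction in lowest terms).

Ratio r(k) = 2*(8*k**4 + 56*k**3 + 152*k**2 + 181*k + 77)/(8*k**3 + 24*k**2 + 32*k + 13).
So A=2*k + 2 and B=1, with C=k**3 + 3*k**2 + 4*k + 13/8.
Need (2*k + 2)·f(k+1) − (1)·f(k) = k**3 + 3*k**2 + 4*k + 13/8.
Bound: deg f ≤ 2.
Coefficient equations give f(k) = (4*k**2 + 2*k + 1)/8.
Get s_k = R·t_k = 2**k*(4*k**2 + 2*k + 1)*factorial(k) with R(k) = B(k−1)f(k)/C(k) = (4*k**2 + 2*k + 1)/(8*k**3 + 24*k**2 + 32*k + 13).
Verify: 2**k*(8*k**3 + 24*k**2 + 32*k + 13)*factorial(k) matches t_k.
Evaluate s at k=8 and k=0: 2817884160 and 1; difference 2817884159.

Σ = 2817884159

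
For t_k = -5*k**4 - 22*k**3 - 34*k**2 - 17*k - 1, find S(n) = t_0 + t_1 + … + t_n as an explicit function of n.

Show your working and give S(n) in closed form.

Ratio r(k) = (5*k**4 + 42*k**3 + 130*k**2 + 171*k + 79)/(5*k**4 + 22*k**3 + 34*k**2 + 17*k + 1).
Gosper form: A/B · C(k+1)/C(k) with A=1, B=1, C=k**4 + 22*k**3/5 + 34*k**2/5 + 17*k/5 + 1/5.
Need (1)·f(k+1) − (1)·f(k) = k**4 + 22*k**3/5 + 34*k**2/5 + 17*k/5 + 1/5.
From deg A=0, deg B=0, deg C=4: d=5.
A polynomial solution: f(k) = k*(k**4 + 3*k**3 + 2*k**2 - 3*k - 2)/5.
Certificate R = B(k−1)f/C = k*(k**4 + 3*k**3 + 2*k**2 - 3*k - 2)/(5*k**4 + 22*k**3 + 34*k**2 + 17*k + 1) gives s_k = k*(-k**4 - 3*k**3 - 2*k**2 + 3*k + 2).
s_(k+1) − s_k = -5*k**4 - 22*k**3 - 34*k**2 - 17*k - 1 = t_k.
Σ_(k=0)^n t_k = s_(n+1) − s_(0) = (-n**5 - 8*n**4 - 24*n**3 - 31*n**2 - 15*n - 1) − (0), i.e. -n**5 - 8*n**4 - 24*n**3 - 31*n**2 - 15*n - 1.

S(n) = -n**5 - 8*n**4 - 24*n**3 - 31*n**2 - 15*n - 1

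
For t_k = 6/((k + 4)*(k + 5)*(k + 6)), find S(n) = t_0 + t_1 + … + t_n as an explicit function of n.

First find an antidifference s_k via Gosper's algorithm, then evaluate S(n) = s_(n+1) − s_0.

The ratio is (k + 4)/(k + 7).
A = k + 4, B = k + 7, C = 1.
Key eq: (k + 4)·f(k+1) = (k + 6)·f(k) + (1).
Bound: deg f ≤ 2.
Match coefficients ⇒ f(k) = k*(k + 9)/40.
So s_k = (B(k−1)f/C)·t_k = (k*(k + 6)*(k + 9)/40)·t_k = 3*k*(k + 9)/(20*(k + 4)*(k + 5)).
Δs = 6/(k**3 + 15*k**2 + 74*k + 120), as required.
Σ_(k=0)^n t_k = s_(n+1) − s_(0) = (3*(n**2 + 11*n + 10)/(20*(n**2 + 11*n + 30))) − (0), i.e. 3*(n**2 + 11*n + 10)/(20*(n**2 + 11*n + 30)).

S(n) = 3*(n**2 + 11*n + 10)/(20*(n**2 + 11*n + 30))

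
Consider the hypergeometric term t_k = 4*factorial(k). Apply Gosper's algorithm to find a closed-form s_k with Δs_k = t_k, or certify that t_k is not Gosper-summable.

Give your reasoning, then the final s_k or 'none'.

Ratio r(k) = k + 1.
Gosper form: A/B · C(k+1)/C(k) with A=k + 1, B=1, C=1.
Set up (k + 1)·f(k+1) − (1)·f(k) − (1) = 0.
d = -1 from the (1,0,0) case.
d = -1 < 0 ⇒ no nonzero polynomial f; not summable.

none (Gosper's algorithm certifies no s_k)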